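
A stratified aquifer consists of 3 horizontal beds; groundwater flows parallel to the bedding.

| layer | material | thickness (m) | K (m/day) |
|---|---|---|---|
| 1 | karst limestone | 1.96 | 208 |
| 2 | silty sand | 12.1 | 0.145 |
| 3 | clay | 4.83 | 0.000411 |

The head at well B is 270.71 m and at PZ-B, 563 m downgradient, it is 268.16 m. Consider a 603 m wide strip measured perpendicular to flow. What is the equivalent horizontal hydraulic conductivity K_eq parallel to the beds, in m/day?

21.7

Flow is parallel to layering, so each bed carries its own Darcy discharge and the transmissivities add.
Σ(K_i·b_i) = 208×1.96 + 0.145×12.1 + 0.000411×4.83 = 409.4 m²/day.
Total thickness b = 18.89 m, so K_eq = Σ(K_i·b_i)/b = 21.67 m/day.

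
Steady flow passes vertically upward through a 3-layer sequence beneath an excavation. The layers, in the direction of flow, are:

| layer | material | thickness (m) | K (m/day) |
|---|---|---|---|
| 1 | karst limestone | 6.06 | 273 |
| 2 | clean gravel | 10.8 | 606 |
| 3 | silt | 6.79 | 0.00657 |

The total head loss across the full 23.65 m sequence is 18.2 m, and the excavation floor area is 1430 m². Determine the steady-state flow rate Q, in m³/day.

25.2

Flow is perpendicular to layering, so the layers act in series and the equivalent K is the thickness-weighted harmonic mean.
Total thickness L = 6.06 + 10.8 + 6.79 = 23.65 m.
Σ(b_i/K_i) = 6.06/273 + 10.8/606 + 6.79/0.00657 = 1034 d.
K_eq = L / Σ(b_i/K_i) = 23.65 / 1034 = 0.02288 m/day.
Q = K_eq · A · (Δh/L) = 0.02288 × 1430 × (18.2/23.65) = 25.18 m³/day.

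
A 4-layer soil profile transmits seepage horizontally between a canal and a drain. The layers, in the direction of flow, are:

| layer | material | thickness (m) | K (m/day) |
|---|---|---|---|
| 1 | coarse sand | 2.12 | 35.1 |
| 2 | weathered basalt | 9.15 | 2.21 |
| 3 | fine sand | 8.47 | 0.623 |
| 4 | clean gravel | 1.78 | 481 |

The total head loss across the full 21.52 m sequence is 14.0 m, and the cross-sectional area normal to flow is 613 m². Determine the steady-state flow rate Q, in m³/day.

Flow is perpendicular to layering, so the layers act in series and the equivalent K is the thickness-weighted harmonic mean.
Total thickness L = 2.12 + 9.15 + 8.47 + 1.78 = 21.52 m.
Σ(b_i/K_i) = 2.12/35.1 + 9.15/2.21 + 8.47/0.623 + 1.78/481 = 17.80 d.
K_eq = L / Σ(b_i/K_i) = 21.52 / 17.80 = 1.209 m/day.
Q = K_eq · A · (Δh/L) = 1.209 × 613 × (14.0/21.52) = 482.1 m³/day.

482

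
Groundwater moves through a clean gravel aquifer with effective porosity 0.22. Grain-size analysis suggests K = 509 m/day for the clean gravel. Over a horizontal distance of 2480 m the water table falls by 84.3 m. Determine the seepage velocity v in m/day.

78.6

Hydraulic gradient i = Δh / L = 84.3 / 2480 = 0.03399.
Darcy flux q = K · i = 509.0 × 0.03399 = 17.30 m/day.
Seepage velocity v = q / n_e = 17.30 / 0.22 = 78.64 m/day.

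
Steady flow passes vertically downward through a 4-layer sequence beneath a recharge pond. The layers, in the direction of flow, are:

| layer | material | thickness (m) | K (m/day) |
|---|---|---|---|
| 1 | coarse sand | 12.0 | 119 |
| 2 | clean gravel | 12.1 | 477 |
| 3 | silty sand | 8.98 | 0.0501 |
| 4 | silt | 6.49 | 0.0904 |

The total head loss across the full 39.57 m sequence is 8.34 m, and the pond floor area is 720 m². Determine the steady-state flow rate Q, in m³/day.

23.9

Flow is perpendicular to layering, so the layers act in series and the equivalent K is the thickness-weighted harmonic mean.
Total thickness L = 12.0 + 12.1 + 8.98 + 6.49 = 39.57 m.
Σ(b_i/K_i) = 12.0/119 + 12.1/477 + 8.98/0.0501 + 6.49/0.0904 = 251.2 d.
K_eq = L / Σ(b_i/K_i) = 39.57 / 251.2 = 0.1575 m/day.
Q = K_eq · A · (Δh/L) = 0.1575 × 720 × (8.34/39.57) = 23.91 m³/day.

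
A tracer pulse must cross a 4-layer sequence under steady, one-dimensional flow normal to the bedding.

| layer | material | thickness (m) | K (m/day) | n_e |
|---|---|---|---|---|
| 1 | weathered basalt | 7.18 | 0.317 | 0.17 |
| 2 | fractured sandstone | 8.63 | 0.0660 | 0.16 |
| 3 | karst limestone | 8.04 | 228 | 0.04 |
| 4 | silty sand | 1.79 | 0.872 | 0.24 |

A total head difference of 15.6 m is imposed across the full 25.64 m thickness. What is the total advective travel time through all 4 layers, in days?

33.4

With flow normal to the layers, continuity requires the same specific discharge q through every layer.
Σ(b_i/K_i) = 7.18/0.317 + 8.63/0.0660 + 8.04/228 + 1.79/0.872 = 155.5 d.
q = Δh / Σ(b_i/K_i) = 15.6 / 155.5 = 0.1003 m/day.
In each layer the seepage velocity is v_i = q/n_i, so the layer transit time is t_i = b_i·n_i / q:
  layer 1 (weathered basalt): t_1 = 7.18 × 0.17 / 0.1003 = 12.17 d
  layer 2 (fractured sandstone): t_2 = 8.63 × 0.16 / 0.1003 = 13.76 d
  layer 3 (karst limestone): t_3 = 8.04 × 0.04 / 0.1003 = 3.206 d
  layer 4 (silty sand): t_4 = 1.79 × 0.24 / 0.1003 = 4.282 d
Total t = Σ t_i = 33.42 days.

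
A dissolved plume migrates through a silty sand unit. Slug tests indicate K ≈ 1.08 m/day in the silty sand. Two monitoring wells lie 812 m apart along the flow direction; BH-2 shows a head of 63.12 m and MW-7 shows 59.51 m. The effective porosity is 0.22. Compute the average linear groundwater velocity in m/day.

Hydraulic gradient i = (63.12 − 59.51) / 812 = 3.61 / 812 = 0.004446.
Darcy flux q = K · i = 1.080 × 0.004446 = 0.004801 m/day.
Seepage velocity v = q / n_e = 0.004801 / 0.22 = 0.02182 m/day.

0.0218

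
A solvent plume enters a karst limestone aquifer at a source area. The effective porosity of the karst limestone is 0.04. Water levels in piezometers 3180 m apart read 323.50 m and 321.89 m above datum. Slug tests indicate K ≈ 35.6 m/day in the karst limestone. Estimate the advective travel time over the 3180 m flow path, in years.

19.3

Hydraulic gradient i = (323.50 − 321.89) / 3180 = 1.61 / 3180 = 0.0005063.
Darcy flux q = K · i = 35.60 × 0.0005063 = 0.01802 m/day.
Seepage velocity v = q / n_e = 0.01802 / 0.04 = 0.4506 m/day.
Travel time t = L / v = 3180 / 0.4506 = 7057 days = 19.32 years.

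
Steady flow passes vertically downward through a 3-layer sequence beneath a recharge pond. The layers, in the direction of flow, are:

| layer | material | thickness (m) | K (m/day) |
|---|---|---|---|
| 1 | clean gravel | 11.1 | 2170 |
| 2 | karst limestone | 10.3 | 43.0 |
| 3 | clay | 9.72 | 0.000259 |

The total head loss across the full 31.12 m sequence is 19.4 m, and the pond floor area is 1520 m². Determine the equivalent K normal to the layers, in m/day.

0.000829

Flow is perpendicular to layering, so the layers act in series and the equivalent K is the thickness-weighted harmonic mean.
Total thickness L = 11.1 + 10.3 + 9.72 = 31.12 m.
Σ(b_i/K_i) = 11.1/2170 + 10.3/43.0 + 9.72/0.000259 = 37529 d.
K_eq = L / Σ(b_i/K_i) = 31.12 / 37529 = 0.0008292 m/day.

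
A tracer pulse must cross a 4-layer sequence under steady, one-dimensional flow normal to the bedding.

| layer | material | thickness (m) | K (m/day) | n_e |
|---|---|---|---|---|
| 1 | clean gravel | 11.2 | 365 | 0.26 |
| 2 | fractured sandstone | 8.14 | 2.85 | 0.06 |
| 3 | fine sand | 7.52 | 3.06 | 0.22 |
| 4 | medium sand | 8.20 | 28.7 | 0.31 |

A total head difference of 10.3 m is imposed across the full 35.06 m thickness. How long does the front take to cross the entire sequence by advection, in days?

4.15

With flow normal to the layers, continuity requires the same specific discharge q through every layer.
Σ(b_i/K_i) = 11.2/365 + 8.14/2.85 + 7.52/3.06 + 8.20/28.7 = 5.630 d.
q = Δh / Σ(b_i/K_i) = 10.3 / 5.630 = 1.829 m/day.
In each layer the seepage velocity is v_i = q/n_i, so the layer transit time is t_i = b_i·n_i / q:
  layer 1 (clean gravel): t_1 = 11.2 × 0.26 / 1.829 = 1.592 d
  layer 2 (fractured sandstone): t_2 = 8.14 × 0.06 / 1.829 = 0.2670 d
  layer 3 (fine sand): t_3 = 7.52 × 0.22 / 1.829 = 0.9043 d
  layer 4 (medium sand): t_4 = 8.20 × 0.31 / 1.829 = 1.389 d
Total t = Σ t_i = 4.152 days.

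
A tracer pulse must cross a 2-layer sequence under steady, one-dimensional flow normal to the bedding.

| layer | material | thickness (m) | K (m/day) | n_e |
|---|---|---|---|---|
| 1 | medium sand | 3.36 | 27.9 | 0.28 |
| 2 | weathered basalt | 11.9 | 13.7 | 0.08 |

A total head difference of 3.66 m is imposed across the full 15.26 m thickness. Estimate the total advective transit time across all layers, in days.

0.511

With flow normal to the layers, continuity requires the same specific discharge q through every layer.
Σ(b_i/K_i) = 3.36/27.9 + 11.9/13.7 = 0.9890 d.
q = Δh / Σ(b_i/K_i) = 3.66 / 0.9890 = 3.701 m/day.
In each layer the seepage velocity is v_i = q/n_i, so the layer transit time is t_i = b_i·n_i / q:
  layer 1 (medium sand): t_1 = 3.36 × 0.28 / 3.701 = 0.2542 d
  layer 2 (weathered basalt): t_2 = 11.9 × 0.08 / 3.701 = 0.2573 d
Total t = Σ t_i = 0.5115 days.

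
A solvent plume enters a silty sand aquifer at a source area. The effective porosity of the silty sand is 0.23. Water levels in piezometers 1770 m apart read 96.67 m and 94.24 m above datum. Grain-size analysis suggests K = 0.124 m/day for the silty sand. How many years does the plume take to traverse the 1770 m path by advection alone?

6550

Hydraulic gradient i = (96.67 − 94.24) / 1770 = 2.43 / 1770 = 0.001373.
Darcy flux q = K · i = 0.1240 × 0.001373 = 0.0001702 m/day.
Seepage velocity v = q / n_e = 0.0001702 / 0.23 = 0.0007402 m/day.
Travel time t = L / v = 1770 / 0.0007402 = 2.391e+06 days = 6547 years.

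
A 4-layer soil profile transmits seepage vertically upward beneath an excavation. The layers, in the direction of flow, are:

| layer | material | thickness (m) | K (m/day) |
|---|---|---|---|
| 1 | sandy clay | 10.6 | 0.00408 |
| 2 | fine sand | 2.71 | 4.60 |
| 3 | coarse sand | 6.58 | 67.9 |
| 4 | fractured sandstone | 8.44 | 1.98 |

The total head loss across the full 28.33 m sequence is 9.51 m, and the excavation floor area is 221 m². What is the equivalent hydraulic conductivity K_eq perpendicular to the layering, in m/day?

0.0109

Flow is perpendicular to layering, so the layers act in series and the equivalent K is the thickness-weighted harmonic mean.
Total thickness L = 10.6 + 2.71 + 6.58 + 8.44 = 28.33 m.
Σ(b_i/K_i) = 10.6/0.00408 + 2.71/4.60 + 6.58/67.9 + 8.44/1.98 = 2603 d.
K_eq = L / Σ(b_i/K_i) = 28.33 / 2603 = 0.01088 m/day.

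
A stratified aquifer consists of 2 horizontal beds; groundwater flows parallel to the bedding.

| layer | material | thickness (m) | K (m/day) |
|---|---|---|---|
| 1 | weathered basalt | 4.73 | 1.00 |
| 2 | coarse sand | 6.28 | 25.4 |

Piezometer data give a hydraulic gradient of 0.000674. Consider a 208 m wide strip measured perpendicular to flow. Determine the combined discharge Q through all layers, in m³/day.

23.0

Flow is parallel to layering, so each bed carries its own Darcy discharge and the transmissivities add.
Σ(K_i·b_i) = 1.00×4.73 + 25.4×6.28 = 164.2 m²/day.
Hydraulic gradient i = 0.000674.
Q = Σ(K_i·b_i) · W · i = 164.2 × 208 × 0.0006740 = 23.03 m³/day.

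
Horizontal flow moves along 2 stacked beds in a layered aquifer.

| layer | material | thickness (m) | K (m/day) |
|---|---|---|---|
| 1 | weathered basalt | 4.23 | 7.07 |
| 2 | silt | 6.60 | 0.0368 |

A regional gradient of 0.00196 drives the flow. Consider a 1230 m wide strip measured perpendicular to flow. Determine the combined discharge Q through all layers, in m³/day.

72.7

Flow is parallel to layering, so each bed carries its own Darcy discharge and the transmissivities add.
Σ(K_i·b_i) = 7.07×4.23 + 0.0368×6.60 = 30.15 m²/day.
Hydraulic gradient i = 0.00196.
Q = Σ(K_i·b_i) · W · i = 30.15 × 1230 × 0.001960 = 72.68 m³/day.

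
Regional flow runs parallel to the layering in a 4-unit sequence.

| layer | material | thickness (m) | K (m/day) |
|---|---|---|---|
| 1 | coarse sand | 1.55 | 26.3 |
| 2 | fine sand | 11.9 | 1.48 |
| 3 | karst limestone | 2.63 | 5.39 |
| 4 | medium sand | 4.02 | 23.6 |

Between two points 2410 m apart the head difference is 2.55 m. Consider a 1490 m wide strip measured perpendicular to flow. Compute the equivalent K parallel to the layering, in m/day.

8.33

Flow is parallel to layering, so each bed carries its own Darcy discharge and the transmissivities add.
Σ(K_i·b_i) = 26.3×1.55 + 1.48×11.9 + 5.39×2.63 + 23.6×4.02 = 167.4 m²/day.
Total thickness b = 20.10 m, so K_eq = Σ(K_i·b_i)/b = 8.330 m/day.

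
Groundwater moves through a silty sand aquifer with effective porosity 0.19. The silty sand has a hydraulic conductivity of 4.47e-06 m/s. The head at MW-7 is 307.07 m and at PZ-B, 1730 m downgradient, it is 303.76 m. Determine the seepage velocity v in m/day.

0.00389

Convert K: 4.47e-06 m/s × 86400 = 0.3862 m/day.
Hydraulic gradient i = (307.07 − 303.76) / 1730 = 3.31 / 1730 = 0.001913.
Darcy flux q = K · i = 0.3862 × 0.001913 = 0.0007389 m/day.
Seepage velocity v = q / n_e = 0.0007389 / 0.19 = 0.003889 m/day.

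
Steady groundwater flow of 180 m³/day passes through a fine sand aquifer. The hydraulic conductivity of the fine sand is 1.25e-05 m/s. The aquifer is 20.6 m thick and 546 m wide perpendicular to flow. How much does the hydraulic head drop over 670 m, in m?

Convert K: 1.25e-05 m/s × 86400 = 1.080 m/day.
Cross-sectional area A = 546 × 20.6 = 11248 m².
From Q = K·A·i, i = Q / (K·A) = 180 / (1.080 × 11248) = 0.01482.
Head loss Δh = i · L = 0.01482 × 670 = 9.928 m.

9.93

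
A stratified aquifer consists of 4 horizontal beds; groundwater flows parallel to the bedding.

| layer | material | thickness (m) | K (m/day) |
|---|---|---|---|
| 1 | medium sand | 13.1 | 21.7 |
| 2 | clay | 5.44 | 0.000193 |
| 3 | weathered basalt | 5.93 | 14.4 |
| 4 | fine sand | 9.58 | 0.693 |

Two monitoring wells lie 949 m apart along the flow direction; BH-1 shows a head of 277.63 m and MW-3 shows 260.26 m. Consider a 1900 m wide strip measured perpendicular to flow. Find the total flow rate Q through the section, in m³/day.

13100

Flow is parallel to layering, so each bed carries its own Darcy discharge and the transmissivities add.
Σ(K_i·b_i) = 21.7×13.1 + 0.000193×5.44 + 14.4×5.93 + 0.693×9.58 = 376.3 m²/day.
Hydraulic gradient i = (277.63 − 260.26) / 949 = 17.37 / 949 = 0.01830.
Q = Σ(K_i·b_i) · W · i = 376.3 × 1900 × 0.01830 = 13087 m³/day.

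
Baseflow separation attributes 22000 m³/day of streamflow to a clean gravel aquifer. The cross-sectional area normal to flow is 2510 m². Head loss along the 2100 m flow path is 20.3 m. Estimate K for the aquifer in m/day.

Hydraulic gradient i = Δh / L = 20.3 / 2100 = 0.009667.
From Q = K·A·i, K = Q / (A·i) = 22000 / (2510 × 0.009667) = 906.7 m/day.

907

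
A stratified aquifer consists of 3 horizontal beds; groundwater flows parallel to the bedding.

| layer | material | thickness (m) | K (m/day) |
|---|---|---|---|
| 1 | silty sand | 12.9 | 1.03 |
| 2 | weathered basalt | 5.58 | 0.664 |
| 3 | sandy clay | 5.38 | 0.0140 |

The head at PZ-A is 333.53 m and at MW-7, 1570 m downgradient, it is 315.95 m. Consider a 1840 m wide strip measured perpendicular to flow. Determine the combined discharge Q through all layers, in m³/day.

Flow is parallel to layering, so each bed carries its own Darcy discharge and the transmissivities add.
Σ(K_i·b_i) = 1.03×12.9 + 0.664×5.58 + 0.0140×5.38 = 17.07 m²/day.
Hydraulic gradient i = (333.53 − 315.95) / 1570 = 17.58 / 1570 = 0.01120.
Q = Σ(K_i·b_i) · W · i = 17.07 × 1840 × 0.01120 = 351.6 m³/day.

352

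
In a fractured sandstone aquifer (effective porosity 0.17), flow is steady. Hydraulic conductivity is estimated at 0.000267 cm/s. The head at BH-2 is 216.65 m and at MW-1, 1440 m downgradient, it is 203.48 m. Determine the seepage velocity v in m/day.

Convert K: 0.000267 cm/s × 864 = 0.2307 m/day.
Hydraulic gradient i = (216.65 − 203.48) / 1440 = 13.17 / 1440 = 0.009146.
Darcy flux q = K · i = 0.2307 × 0.009146 = 0.002110 m/day.
Seepage velocity v = q / n_e = 0.002110 / 0.17 = 0.01241 m/day.

0.0124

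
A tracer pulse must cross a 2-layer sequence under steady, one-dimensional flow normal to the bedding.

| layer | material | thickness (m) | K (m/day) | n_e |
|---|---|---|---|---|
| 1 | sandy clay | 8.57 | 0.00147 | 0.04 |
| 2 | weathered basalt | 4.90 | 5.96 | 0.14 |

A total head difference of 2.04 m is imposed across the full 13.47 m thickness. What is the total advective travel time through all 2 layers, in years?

8.05

With flow normal to the layers, continuity requires the same specific discharge q through every layer.
Σ(b_i/K_i) = 8.57/0.00147 + 4.90/5.96 = 5831 d.
q = Δh / Σ(b_i/K_i) = 2.04 / 5831 = 0.0003499 m/day.
In each layer the seepage velocity is v_i = q/n_i, so the layer transit time is t_i = b_i·n_i / q:
  layer 1 (sandy clay): t_1 = 8.57 × 0.04 / 0.0003499 = 979.8 d
  layer 2 (weathered basalt): t_2 = 4.90 × 0.14 / 0.0003499 = 1961 d
Total t = Σ t_i = 2941 days = 8.051 years.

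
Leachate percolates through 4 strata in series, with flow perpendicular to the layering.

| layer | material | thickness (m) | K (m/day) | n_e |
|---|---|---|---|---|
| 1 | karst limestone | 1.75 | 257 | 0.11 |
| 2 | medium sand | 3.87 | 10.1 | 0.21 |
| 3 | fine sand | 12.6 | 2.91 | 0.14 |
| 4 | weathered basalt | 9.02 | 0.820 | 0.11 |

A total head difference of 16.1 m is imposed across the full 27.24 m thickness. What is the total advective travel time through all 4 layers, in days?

3.67

With flow normal to the layers, continuity requires the same specific discharge q through every layer.
Σ(b_i/K_i) = 1.75/257 + 3.87/10.1 + 12.6/2.91 + 9.02/0.820 = 15.72 d.
q = Δh / Σ(b_i/K_i) = 16.1 / 15.72 = 1.024 m/day.
In each layer the seepage velocity is v_i = q/n_i, so the layer transit time is t_i = b_i·n_i / q:
  layer 1 (karst limestone): t_1 = 1.75 × 0.11 / 1.024 = 0.1880 d
  layer 2 (medium sand): t_2 = 3.87 × 0.21 / 1.024 = 0.7935 d
  layer 3 (fine sand): t_3 = 12.6 × 0.14 / 1.024 = 1.722 d
  layer 4 (weathered basalt): t_4 = 9.02 × 0.11 / 1.024 = 0.9688 d
Total t = Σ t_i = 3.673 days.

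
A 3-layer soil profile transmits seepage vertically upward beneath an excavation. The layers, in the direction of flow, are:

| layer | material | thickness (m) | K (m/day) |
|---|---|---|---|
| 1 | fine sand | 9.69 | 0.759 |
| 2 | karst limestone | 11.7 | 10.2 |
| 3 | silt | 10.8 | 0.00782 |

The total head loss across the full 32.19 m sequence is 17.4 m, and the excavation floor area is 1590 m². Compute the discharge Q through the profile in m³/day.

19.8

Flow is perpendicular to layering, so the layers act in series and the equivalent K is the thickness-weighted harmonic mean.
Total thickness L = 9.69 + 11.7 + 10.8 = 32.19 m.
Σ(b_i/K_i) = 9.69/0.759 + 11.7/10.2 + 10.8/0.00782 = 1395 d.
K_eq = L / Σ(b_i/K_i) = 32.19 / 1395 = 0.02308 m/day.
Q = K_eq · A · (Δh/L) = 0.02308 × 1590 × (17.4/32.19) = 19.83 m³/day.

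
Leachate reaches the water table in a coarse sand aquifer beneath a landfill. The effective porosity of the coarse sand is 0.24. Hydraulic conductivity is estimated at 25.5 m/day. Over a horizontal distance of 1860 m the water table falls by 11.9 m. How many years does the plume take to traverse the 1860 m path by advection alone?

7.49

Hydraulic gradient i = Δh / L = 11.9 / 1860 = 0.006398.
Darcy flux q = K · i = 25.50 × 0.006398 = 0.1631 m/day.
Seepage velocity v = q / n_e = 0.1631 / 0.24 = 0.6798 m/day.
Travel time t = L / v = 1860 / 0.6798 = 2736 days = 7.491 years.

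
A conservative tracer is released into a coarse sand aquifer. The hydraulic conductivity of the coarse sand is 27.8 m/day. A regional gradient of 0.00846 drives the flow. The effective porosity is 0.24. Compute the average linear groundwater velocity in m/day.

Hydraulic gradient i = 0.00846.
Darcy flux q = K · i = 27.80 × 0.008460 = 0.2352 m/day.
Seepage velocity v = q / n_e = 0.2352 / 0.24 = 0.9800 m/day.

0.980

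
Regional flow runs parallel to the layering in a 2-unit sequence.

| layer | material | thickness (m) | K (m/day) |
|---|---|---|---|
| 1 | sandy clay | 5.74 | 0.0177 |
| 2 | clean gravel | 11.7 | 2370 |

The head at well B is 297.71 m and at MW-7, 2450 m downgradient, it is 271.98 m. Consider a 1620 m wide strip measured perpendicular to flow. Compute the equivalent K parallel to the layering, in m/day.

1590

Flow is parallel to layering, so each bed carries its own Darcy discharge and the transmissivities add.
Σ(K_i·b_i) = 0.0177×5.74 + 2370×11.7 = 27729 m²/day.
Total thickness b = 17.44 m, so K_eq = Σ(K_i·b_i)/b = 1590 m/day.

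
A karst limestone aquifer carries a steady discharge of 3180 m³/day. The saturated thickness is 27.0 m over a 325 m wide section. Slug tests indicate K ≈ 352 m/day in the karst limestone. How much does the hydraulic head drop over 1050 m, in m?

1.08

Cross-sectional area A = 325 × 27.0 = 8775 m².
From Q = K·A·i, i = Q / (K·A) = 3180 / (352.0 × 8775) = 0.001030.
Head loss Δh = i · L = 0.001030 × 1050 = 1.081 m.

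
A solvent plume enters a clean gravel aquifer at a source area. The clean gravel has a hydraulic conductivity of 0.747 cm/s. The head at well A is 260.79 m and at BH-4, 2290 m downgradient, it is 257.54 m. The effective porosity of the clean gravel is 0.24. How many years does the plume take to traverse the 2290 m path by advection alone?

Convert K: 0.747 cm/s × 864 = 645.4 m/day.
Hydraulic gradient i = (260.79 − 257.54) / 2290 = 3.25 / 2290 = 0.001419.
Darcy flux q = K · i = 645.4 × 0.001419 = 0.9160 m/day.
Seepage velocity v = q / n_e = 0.9160 / 0.24 = 3.817 m/day.
Travel time t = L / v = 2290 / 3.817 = 600.0 days = 1.643 years.

1.64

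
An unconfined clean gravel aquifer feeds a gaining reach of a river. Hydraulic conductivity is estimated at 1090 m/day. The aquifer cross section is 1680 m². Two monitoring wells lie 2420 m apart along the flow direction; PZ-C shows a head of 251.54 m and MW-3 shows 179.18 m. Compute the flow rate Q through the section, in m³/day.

54800

Hydraulic gradient i = (251.54 − 179.18) / 2420 = 72.36 / 2420 = 0.02990.
Darcy's law: Q = K · A · i = 1090 × 1680 × 0.02990 = 54754 m³/day.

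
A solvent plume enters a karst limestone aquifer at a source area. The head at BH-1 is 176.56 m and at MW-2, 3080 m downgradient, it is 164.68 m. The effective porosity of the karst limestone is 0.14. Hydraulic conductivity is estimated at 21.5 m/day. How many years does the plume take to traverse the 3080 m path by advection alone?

14.2

Hydraulic gradient i = (176.56 − 164.68) / 3080 = 11.88 / 3080 = 0.003857.
Darcy flux q = K · i = 21.50 × 0.003857 = 0.08293 m/day.
Seepage velocity v = q / n_e = 0.08293 / 0.14 = 0.5923 m/day.
Travel time t = L / v = 3080 / 0.5923 = 5200 days = 14.24 years.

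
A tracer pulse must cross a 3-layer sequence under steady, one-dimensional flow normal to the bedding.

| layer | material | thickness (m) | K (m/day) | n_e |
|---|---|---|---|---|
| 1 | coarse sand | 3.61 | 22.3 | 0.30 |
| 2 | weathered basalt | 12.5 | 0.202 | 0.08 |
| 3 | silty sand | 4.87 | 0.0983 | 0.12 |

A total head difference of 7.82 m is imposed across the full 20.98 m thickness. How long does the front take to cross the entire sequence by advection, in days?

With flow normal to the layers, continuity requires the same specific discharge q through every layer.
Σ(b_i/K_i) = 3.61/22.3 + 12.5/0.202 + 4.87/0.0983 = 111.6 d.
q = Δh / Σ(b_i/K_i) = 7.82 / 111.6 = 0.07008 m/day.
In each layer the seepage velocity is v_i = q/n_i, so the layer transit time is t_i = b_i·n_i / q:
  layer 1 (coarse sand): t_1 = 3.61 × 0.30 / 0.07008 = 15.45 d
  layer 2 (weathered basalt): t_2 = 12.5 × 0.08 / 0.07008 = 14.27 d
  layer 3 (silty sand): t_3 = 4.87 × 0.12 / 0.07008 = 8.339 d
Total t = Σ t_i = 38.06 days.

38.1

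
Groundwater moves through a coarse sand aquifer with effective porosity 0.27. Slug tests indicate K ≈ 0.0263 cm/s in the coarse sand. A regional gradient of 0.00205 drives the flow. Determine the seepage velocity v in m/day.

Convert K: 0.0263 cm/s × 864 = 22.72 m/day.
Hydraulic gradient i = 0.00205.
Darcy flux q = K · i = 22.72 × 0.002050 = 0.04658 m/day.
Seepage velocity v = q / n_e = 0.04658 / 0.27 = 0.1725 m/day.

0.173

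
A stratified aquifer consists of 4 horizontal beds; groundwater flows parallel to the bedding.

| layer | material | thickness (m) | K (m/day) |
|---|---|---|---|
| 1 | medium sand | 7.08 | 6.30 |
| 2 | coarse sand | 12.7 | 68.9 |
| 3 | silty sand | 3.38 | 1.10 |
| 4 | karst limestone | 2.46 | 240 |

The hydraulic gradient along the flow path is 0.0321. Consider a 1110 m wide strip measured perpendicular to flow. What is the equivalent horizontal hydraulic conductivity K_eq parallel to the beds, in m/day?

Flow is parallel to layering, so each bed carries its own Darcy discharge and the transmissivities add.
Σ(K_i·b_i) = 6.30×7.08 + 68.9×12.7 + 1.10×3.38 + 240×2.46 = 1514 m²/day.
Total thickness b = 25.62 m, so K_eq = Σ(K_i·b_i)/b = 59.08 m/day.

59.1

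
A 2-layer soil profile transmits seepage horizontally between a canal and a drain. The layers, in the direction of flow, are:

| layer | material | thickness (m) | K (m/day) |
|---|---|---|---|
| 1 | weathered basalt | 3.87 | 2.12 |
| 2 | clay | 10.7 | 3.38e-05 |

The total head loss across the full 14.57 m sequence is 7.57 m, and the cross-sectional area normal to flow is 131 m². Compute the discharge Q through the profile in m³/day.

0.00313

Flow is perpendicular to layering, so the layers act in series and the equivalent K is the thickness-weighted harmonic mean.
Total thickness L = 3.87 + 10.7 = 14.57 m.
Σ(b_i/K_i) = 3.87/2.12 + 10.7/3.38e-05 = 3.166e+05 d.
K_eq = L / Σ(b_i/K_i) = 14.57 / 3.166e+05 = 4.602e-05 m/day.
Q = K_eq · A · (Δh/L) = 4.602e-05 × 131 × (7.57/14.57) = 0.003133 m³/day.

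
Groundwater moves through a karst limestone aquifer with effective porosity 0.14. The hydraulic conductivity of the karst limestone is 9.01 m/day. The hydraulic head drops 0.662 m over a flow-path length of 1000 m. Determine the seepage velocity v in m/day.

Hydraulic gradient i = Δh / L = 0.662 / 1000 = 0.0006620.
Darcy flux q = K · i = 9.010 × 0.0006620 = 0.005965 m/day.
Seepage velocity v = q / n_e = 0.005965 / 0.14 = 0.04260 m/day.

0.0426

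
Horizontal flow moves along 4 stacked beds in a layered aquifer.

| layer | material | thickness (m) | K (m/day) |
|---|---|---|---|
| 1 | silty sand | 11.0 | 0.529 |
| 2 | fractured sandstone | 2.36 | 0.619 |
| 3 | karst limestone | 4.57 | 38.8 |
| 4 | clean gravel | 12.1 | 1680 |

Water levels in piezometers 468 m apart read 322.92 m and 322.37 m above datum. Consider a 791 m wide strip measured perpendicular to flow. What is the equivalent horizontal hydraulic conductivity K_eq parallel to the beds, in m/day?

683

Flow is parallel to layering, so each bed carries its own Darcy discharge and the transmissivities add.
Σ(K_i·b_i) = 0.529×11.0 + 0.619×2.36 + 38.8×4.57 + 1680×12.1 = 20513 m²/day.
Total thickness b = 30.03 m, so K_eq = Σ(K_i·b_i)/b = 683.1 m/day.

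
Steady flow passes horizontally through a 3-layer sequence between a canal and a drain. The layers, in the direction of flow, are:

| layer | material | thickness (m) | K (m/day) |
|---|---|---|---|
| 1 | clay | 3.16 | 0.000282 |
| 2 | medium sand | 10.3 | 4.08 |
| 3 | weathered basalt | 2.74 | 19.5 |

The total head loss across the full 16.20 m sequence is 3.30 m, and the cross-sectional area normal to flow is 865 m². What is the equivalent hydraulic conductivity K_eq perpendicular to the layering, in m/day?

0.00145

Flow is perpendicular to layering, so the layers act in series and the equivalent K is the thickness-weighted harmonic mean.
Total thickness L = 3.16 + 10.3 + 2.74 = 16.20 m.
Σ(b_i/K_i) = 3.16/0.000282 + 10.3/4.08 + 2.74/19.5 = 11208 d.
K_eq = L / Σ(b_i/K_i) = 16.20 / 11208 = 0.001445 m/day.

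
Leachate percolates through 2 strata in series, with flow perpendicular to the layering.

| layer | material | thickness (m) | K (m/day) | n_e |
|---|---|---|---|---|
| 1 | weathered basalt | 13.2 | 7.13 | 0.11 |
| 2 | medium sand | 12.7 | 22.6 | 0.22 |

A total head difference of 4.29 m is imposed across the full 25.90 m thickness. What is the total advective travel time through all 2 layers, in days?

With flow normal to the layers, continuity requires the same specific discharge q through every layer.
Σ(b_i/K_i) = 13.2/7.13 + 12.7/22.6 = 2.413 d.
q = Δh / Σ(b_i/K_i) = 4.29 / 2.413 = 1.778 m/day.
In each layer the seepage velocity is v_i = q/n_i, so the layer transit time is t_i = b_i·n_i / q:
  layer 1 (weathered basalt): t_1 = 13.2 × 0.11 / 1.778 = 0.8168 d
  layer 2 (medium sand): t_2 = 12.7 × 0.22 / 1.778 = 1.572 d
Total t = Σ t_i = 2.389 days.

2.39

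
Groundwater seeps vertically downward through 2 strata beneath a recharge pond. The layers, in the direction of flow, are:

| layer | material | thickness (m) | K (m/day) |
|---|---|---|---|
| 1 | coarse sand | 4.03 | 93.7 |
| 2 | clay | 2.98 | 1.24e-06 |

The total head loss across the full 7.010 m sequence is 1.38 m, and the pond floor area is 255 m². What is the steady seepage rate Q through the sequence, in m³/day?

Flow is perpendicular to layering, so the layers act in series and the equivalent K is the thickness-weighted harmonic mean.
Total thickness L = 4.03 + 2.98 = 7.010 m.
Σ(b_i/K_i) = 4.03/93.7 + 2.98/1.24e-06 = 2.403e+06 d.
K_eq = L / Σ(b_i/K_i) = 7.010 / 2.403e+06 = 2.917e-06 m/day.
Q = K_eq · A · (Δh/L) = 2.917e-06 × 255 × (1.38/7.010) = 0.0001464 m³/day.

0.000146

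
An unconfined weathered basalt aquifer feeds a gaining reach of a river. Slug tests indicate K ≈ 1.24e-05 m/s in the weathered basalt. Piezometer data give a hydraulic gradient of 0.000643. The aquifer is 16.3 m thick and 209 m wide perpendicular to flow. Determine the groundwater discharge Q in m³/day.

Convert K: 1.24e-05 m/s × 86400 = 1.071 m/day.
Cross-sectional area A = 209 × 16.3 = 3407 m².
Hydraulic gradient i = 0.000643.
Darcy's law: Q = K · A · i = 1.071 × 3407 × 0.0006430 = 2.347 m³/day.

2.35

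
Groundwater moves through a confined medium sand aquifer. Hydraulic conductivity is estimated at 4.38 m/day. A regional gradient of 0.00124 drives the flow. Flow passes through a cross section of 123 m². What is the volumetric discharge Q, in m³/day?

0.668

Hydraulic gradient i = 0.00124.
Darcy's law: Q = K · A · i = 4.380 × 123.0 × 0.001240 = 0.6680 m³/day.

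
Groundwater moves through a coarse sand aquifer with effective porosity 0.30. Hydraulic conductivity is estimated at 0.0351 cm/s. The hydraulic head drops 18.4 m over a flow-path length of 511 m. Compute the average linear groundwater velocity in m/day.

Convert K: 0.0351 cm/s × 864 = 30.33 m/day.
Hydraulic gradient i = Δh / L = 18.4 / 511 = 0.03601.
Darcy flux q = K · i = 30.33 × 0.03601 = 1.092 m/day.
Seepage velocity v = q / n_e = 1.092 / 0.30 = 3.640 m/day.

3.64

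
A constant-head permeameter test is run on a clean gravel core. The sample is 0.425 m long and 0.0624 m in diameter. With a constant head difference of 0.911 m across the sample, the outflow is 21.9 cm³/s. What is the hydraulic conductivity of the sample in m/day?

289

Cross-sectional area A = π·(d/2)² = π × (0.0624/2)² = 0.003058 m².
Convert discharge: 21.9 cm³/s = 2.190e-05 m³/s.
Darcy's law rearranged: K = Q·L / (A·Δh) = 2.190e-05 × 0.425 / (0.003058 × 0.911) = 0.003341 m/s = 288.6 m/day.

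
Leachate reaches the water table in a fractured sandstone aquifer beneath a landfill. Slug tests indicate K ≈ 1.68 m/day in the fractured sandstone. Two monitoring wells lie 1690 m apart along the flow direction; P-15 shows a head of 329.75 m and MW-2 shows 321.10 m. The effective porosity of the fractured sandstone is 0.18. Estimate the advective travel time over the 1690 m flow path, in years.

Hydraulic gradient i = (329.75 − 321.10) / 1690 = 8.65 / 1690 = 0.005118.
Darcy flux q = K · i = 1.680 × 0.005118 = 0.008599 m/day.
Seepage velocity v = q / n_e = 0.008599 / 0.18 = 0.04777 m/day.
Travel time t = L / v = 1690 / 0.04777 = 35377 days = 96.86 years.

96.9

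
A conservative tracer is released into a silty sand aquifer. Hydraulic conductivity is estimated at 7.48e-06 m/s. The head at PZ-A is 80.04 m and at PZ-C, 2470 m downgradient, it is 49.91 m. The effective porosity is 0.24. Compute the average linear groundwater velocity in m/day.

Convert K: 7.48e-06 m/s × 86400 = 0.6463 m/day.
Hydraulic gradient i = (80.04 − 49.91) / 2470 = 30.13 / 2470 = 0.01220.
Darcy flux q = K · i = 0.6463 × 0.01220 = 0.007883 m/day.
Seepage velocity v = q / n_e = 0.007883 / 0.24 = 0.03285 m/day.

0.0328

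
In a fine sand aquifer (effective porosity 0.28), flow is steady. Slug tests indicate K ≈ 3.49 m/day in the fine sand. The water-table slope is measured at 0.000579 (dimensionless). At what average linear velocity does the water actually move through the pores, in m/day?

Hydraulic gradient i = 0.000579.
Darcy flux q = K · i = 3.490 × 0.0005790 = 0.002021 m/day.
Seepage velocity v = q / n_e = 0.002021 / 0.28 = 0.007217 m/day.

0.00722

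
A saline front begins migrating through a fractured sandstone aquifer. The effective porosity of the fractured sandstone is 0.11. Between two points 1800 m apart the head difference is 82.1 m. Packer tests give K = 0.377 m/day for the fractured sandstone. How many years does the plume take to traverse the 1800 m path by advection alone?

31.5

Hydraulic gradient i = Δh / L = 82.1 / 1800 = 0.04561.
Darcy flux q = K · i = 0.3770 × 0.04561 = 0.01720 m/day.
Seepage velocity v = q / n_e = 0.01720 / 0.11 = 0.1563 m/day.
Travel time t = L / v = 1800 / 0.1563 = 11515 days = 31.53 years.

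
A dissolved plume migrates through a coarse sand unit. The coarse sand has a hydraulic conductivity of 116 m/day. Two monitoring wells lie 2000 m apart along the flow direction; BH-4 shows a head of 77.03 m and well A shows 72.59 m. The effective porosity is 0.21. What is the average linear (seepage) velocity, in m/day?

Hydraulic gradient i = (77.03 − 72.59) / 2000 = 4.44 / 2000 = 0.002220.
Darcy flux q = K · i = 116.0 × 0.002220 = 0.2575 m/day.
Seepage velocity v = q / n_e = 0.2575 / 0.21 = 1.226 m/day.

1.23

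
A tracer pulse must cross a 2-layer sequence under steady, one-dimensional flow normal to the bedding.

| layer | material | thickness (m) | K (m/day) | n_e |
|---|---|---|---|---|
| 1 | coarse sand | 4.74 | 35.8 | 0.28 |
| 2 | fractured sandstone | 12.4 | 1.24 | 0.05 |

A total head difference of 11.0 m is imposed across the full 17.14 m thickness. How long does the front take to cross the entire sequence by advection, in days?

1.79

With flow normal to the layers, continuity requires the same specific discharge q through every layer.
Σ(b_i/K_i) = 4.74/35.8 + 12.4/1.24 = 10.13 d.
q = Δh / Σ(b_i/K_i) = 11.0 / 10.13 = 1.086 m/day.
In each layer the seepage velocity is v_i = q/n_i, so the layer transit time is t_i = b_i·n_i / q:
  layer 1 (coarse sand): t_1 = 4.74 × 0.28 / 1.086 = 1.223 d
  layer 2 (fractured sandstone): t_2 = 12.4 × 0.05 / 1.086 = 0.5711 d
Total t = Σ t_i = 1.794 days.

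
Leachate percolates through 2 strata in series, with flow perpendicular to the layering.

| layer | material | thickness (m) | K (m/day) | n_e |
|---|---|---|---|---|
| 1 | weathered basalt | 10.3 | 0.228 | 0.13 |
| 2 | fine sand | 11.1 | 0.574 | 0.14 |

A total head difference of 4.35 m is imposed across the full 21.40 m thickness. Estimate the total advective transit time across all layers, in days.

42.9

With flow normal to the layers, continuity requires the same specific discharge q through every layer.
Σ(b_i/K_i) = 10.3/0.228 + 11.1/0.574 = 64.51 d.
q = Δh / Σ(b_i/K_i) = 4.35 / 64.51 = 0.06743 m/day.
In each layer the seepage velocity is v_i = q/n_i, so the layer transit time is t_i = b_i·n_i / q:
  layer 1 (weathered basalt): t_1 = 10.3 × 0.13 / 0.06743 = 19.86 d
  layer 2 (fine sand): t_2 = 11.1 × 0.14 / 0.06743 = 23.05 d
Total t = Σ t_i = 42.91 days.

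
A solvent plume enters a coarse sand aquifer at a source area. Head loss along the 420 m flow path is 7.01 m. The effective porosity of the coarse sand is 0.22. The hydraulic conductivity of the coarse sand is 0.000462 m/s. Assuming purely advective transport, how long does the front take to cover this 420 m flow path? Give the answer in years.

0.380

Convert K: 0.000462 m/s × 86400 = 39.92 m/day.
Hydraulic gradient i = Δh / L = 7.01 / 420 = 0.01669.
Darcy flux q = K · i = 39.92 × 0.01669 = 0.6662 m/day.
Seepage velocity v = q / n_e = 0.6662 / 0.22 = 3.028 m/day.
Travel time t = L / v = 420 / 3.028 = 138.7 days = 0.3797 years.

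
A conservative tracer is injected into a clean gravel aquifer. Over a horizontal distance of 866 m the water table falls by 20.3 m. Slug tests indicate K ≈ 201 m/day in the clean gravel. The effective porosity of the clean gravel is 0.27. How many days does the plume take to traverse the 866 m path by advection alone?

Hydraulic gradient i = Δh / L = 20.3 / 866 = 0.02344.
Darcy flux q = K · i = 201.0 × 0.02344 = 4.712 m/day.
Seepage velocity v = q / n_e = 4.712 / 0.27 = 17.45 m/day.
Travel time t = L / v = 866 / 17.45 = 49.63 days.

49.6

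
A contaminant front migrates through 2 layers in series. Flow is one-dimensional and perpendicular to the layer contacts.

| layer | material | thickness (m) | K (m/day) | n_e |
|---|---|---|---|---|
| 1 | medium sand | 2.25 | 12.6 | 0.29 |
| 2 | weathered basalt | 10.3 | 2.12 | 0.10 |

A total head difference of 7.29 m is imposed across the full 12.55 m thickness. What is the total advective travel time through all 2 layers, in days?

With flow normal to the layers, continuity requires the same specific discharge q through every layer.
Σ(b_i/K_i) = 2.25/12.6 + 10.3/2.12 = 5.037 d.
q = Δh / Σ(b_i/K_i) = 7.29 / 5.037 = 1.447 m/day.
In each layer the seepage velocity is v_i = q/n_i, so the layer transit time is t_i = b_i·n_i / q:
  layer 1 (medium sand): t_1 = 2.25 × 0.29 / 1.447 = 0.4508 d
  layer 2 (weathered basalt): t_2 = 10.3 × 0.10 / 1.447 = 0.7117 d
Total t = Σ t_i = 1.163 days.

1.16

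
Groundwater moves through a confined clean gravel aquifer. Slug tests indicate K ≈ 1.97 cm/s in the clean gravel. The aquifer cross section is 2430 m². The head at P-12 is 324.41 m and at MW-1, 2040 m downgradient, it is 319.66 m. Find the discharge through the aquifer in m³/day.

Convert K: 1.97 cm/s × 864 = 1702 m/day.
Hydraulic gradient i = (324.41 − 319.66) / 2040 = 4.75 / 2040 = 0.002328.
Darcy's law: Q = K · A · i = 1702 × 2430 × 0.002328 = 9631 m³/day.

9630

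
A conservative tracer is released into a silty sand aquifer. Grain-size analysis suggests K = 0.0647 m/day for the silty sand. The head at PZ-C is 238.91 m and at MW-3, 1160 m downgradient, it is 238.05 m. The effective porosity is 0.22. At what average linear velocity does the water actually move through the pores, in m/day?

0.000218

Hydraulic gradient i = (238.91 − 238.05) / 1160 = 0.86 / 1160 = 0.0007414.
Darcy flux q = K · i = 0.06470 × 0.0007414 = 4.797e-05 m/day.
Seepage velocity v = q / n_e = 4.797e-05 / 0.22 = 0.0002180 m/day.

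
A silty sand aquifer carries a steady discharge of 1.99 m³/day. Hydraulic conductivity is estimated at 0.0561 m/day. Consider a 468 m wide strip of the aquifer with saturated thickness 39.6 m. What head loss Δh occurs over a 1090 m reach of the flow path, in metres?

2.09

Cross-sectional area A = 468 × 39.6 = 18533 m².
From Q = K·A·i, i = Q / (K·A) = 1.99 / (0.05610 × 18533) = 0.001914.
Head loss Δh = i · L = 0.001914 × 1090 = 2.086 m.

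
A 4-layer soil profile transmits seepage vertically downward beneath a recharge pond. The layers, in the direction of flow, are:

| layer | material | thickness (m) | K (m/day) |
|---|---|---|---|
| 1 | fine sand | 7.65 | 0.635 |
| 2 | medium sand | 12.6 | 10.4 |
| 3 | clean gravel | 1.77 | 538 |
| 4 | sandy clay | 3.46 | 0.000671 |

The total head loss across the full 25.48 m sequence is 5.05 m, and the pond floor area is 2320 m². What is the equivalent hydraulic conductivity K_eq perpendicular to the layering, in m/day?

0.00493

Flow is perpendicular to layering, so the layers act in series and the equivalent K is the thickness-weighted harmonic mean.
Total thickness L = 7.65 + 12.6 + 1.77 + 3.46 = 25.48 m.
Σ(b_i/K_i) = 7.65/0.635 + 12.6/10.4 + 1.77/538 + 3.46/0.000671 = 5170 d.
K_eq = L / Σ(b_i/K_i) = 25.48 / 5170 = 0.004929 m/day.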